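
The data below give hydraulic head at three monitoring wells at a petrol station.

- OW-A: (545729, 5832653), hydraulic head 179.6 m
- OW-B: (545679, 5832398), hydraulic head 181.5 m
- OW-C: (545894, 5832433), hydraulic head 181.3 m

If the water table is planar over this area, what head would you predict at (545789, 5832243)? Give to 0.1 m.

Differences from OW-A: to OW-B (Δx, Δy, Δh) = (-50, -255, +1.9); to OW-C = (165, -220, +1.7).
Solve a·Δx + b·Δy = Δh: det = (-50)·(-220) − 165·(-255) = 53075.
∂h/∂x = [(+1.9)·(-220) − (+1.7)·(-255)] / 53075 = +0.0002920
∂h/∂y = [(-50)·(+1.7) − 165·(+1.9)] / 53075 = -0.007508
h(545789, 5832243) = 179.6 + (+0.0002920)·(60) + (-0.007508)·(-410) = 179.6 +0.018 +3.078 = 182.696 m.

182.7 m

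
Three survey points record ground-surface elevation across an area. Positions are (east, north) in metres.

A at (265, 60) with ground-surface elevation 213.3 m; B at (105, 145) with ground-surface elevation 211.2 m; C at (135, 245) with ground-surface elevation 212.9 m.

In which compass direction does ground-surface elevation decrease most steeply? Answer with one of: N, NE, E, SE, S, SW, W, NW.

SW

Taking A as reference: B−A = (-160, 85, -2.1); C−A = (-130, 185, -0.4).
Determinant of the coordinate differences = (-160)·185 − (-130)·85 = -18550.
∂z/∂x = [(-2.1)·185 − (-0.4)·85] / -18550 = +0.01911
∂z/∂y = [(-160)·(-0.4) − (-130)·(-2.1)] / -18550 = +0.01127
Steepest decrease is along −∇f = (-0.01911 E, -0.01127 N) → southwest.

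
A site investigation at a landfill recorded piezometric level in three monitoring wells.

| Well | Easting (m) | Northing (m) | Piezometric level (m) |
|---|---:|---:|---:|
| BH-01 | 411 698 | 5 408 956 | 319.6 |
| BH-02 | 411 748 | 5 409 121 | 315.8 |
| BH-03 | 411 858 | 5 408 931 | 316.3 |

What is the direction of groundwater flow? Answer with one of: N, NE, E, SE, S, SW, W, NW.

NE

Differences from BH-01: to BH-02 (Δx, Δy, Δh) = (50, 165, -3.8); to BH-03 = (160, -25, -3.3).
Solve a·Δx + b·Δy = Δh: det = 50·(-25) − 160·165 = -27650.
∂h/∂x = [(-3.8)·(-25) − (-3.3)·165] / -27650 = -0.02313
∂h/∂y = [50·(-3.3) − 160·(-3.8)] / -27650 = -0.01602
Flow = −∇h = (+0.02313 east, +0.01602 north), which points northeast.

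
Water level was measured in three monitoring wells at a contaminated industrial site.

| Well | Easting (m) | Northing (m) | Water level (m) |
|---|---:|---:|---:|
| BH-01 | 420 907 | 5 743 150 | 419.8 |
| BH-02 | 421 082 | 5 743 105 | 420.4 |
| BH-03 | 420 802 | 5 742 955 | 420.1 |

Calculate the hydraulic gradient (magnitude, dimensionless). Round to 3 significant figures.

0.00399

Taking BH-01 as reference: BH-02−BH-01 = (175, -45, +0.6); BH-03−BH-01 = (-105, -195, +0.3).
Determinant of the coordinate differences = 175·(-195) − (-105)·(-45) = -38850.
∂h/∂x = [(+0.6)·(-195) − (+0.3)·(-45)] / -38850 = +0.002664
∂h/∂y = [175·(+0.3) − (-105)·(+0.6)] / -38850 = -0.002973
|∇h| = √(0.002664² + -0.002973²) = 0.003992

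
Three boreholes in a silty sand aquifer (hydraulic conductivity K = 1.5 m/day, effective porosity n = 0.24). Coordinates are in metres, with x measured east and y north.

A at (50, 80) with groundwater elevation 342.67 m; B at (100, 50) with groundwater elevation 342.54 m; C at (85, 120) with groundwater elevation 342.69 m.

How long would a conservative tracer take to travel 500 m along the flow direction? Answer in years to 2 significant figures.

93 years

Three-point gradient (reference A): Δ to B = (50, -30, -0.13), Δ to C = (35, 40, +0.02).
∂h/∂x = -0.001508, ∂h/∂y = +0.001820 (det = 3050).
|∇h| = √(-0.001508² + 0.001820²) = 0.002364
Seepage velocity v = K·i/n = 1.5 × 0.002364 / 0.24 = 0.01478 m/day.
t = 500 / 0.01478 = 3.383e+04 days = 92.6 years.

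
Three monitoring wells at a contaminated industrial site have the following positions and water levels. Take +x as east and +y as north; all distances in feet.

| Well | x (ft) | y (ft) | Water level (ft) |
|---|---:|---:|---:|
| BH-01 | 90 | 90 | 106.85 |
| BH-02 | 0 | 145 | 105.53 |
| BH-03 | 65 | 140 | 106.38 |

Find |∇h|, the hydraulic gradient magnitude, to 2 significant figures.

With h = a·x + b·y + c and BH-01 as origin, the differences give:
  (-90)·a + 55·b = -1.32
  (-25)·a + 50·b = -0.47
Eliminate b (×50 and ×55, subtract): -3125·a = -40.150 → a = ∂h/∂x = +0.01285
Back-substitute: b = ∂h/∂y = -0.002976.
|∇h| = √(0.01285² + -0.002976²) = 0.01319

0.013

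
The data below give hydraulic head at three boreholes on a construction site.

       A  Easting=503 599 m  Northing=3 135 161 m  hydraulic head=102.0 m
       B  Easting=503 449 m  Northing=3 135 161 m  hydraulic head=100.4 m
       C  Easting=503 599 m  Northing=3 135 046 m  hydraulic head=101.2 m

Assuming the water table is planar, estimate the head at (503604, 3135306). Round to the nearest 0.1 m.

∂h/∂x = (100.4 − 102.0) / (503449 − 503599) = +0.01067
∂h/∂y = (101.2 − 102.0) / (3135046 − 3135161) = +0.006957
h(503604, 3135306) = 102.0 + (+0.01067)·(5) + (+0.006957)·(145) = 102.0 +0.053 +1.009 = 103.062 m.

103.1 m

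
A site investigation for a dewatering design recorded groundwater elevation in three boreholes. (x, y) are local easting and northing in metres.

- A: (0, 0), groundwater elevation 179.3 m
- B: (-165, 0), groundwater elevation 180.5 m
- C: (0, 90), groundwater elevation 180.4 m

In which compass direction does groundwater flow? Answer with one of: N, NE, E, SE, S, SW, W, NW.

SE

∂h/∂x = (180.5 − 179.3) / (-165 − 0) = -0.007273
∂h/∂y = (180.4 − 179.3) / (90 − 0) = +0.01222
Flow = −∇h = (+0.007273 east, -0.01222 north), which points southeast.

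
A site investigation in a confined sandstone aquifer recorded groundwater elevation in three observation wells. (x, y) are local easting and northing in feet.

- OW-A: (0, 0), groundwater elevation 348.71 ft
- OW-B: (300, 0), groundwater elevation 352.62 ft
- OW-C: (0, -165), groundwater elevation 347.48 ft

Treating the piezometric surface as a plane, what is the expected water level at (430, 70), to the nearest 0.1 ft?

∂h/∂x = (352.62 − 348.71) / (300 − 0) = +0.01303
∂h/∂y = (347.48 − 348.71) / (-165 − 0) = +0.007455
h(430, 70) = 348.71 + (+0.01303)·(430) + (+0.007455)·(70) = 348.71 +5.604 +0.522 = 354.836 ft.

354.8 ft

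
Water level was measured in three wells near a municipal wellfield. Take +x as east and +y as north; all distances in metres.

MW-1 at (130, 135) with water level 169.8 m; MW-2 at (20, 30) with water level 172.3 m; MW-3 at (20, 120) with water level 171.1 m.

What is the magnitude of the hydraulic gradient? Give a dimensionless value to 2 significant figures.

Differences from MW-1: to MW-2 (Δx, Δy, Δh) = (-110, -105, +2.5); to MW-3 = (-110, -15, +1.3).
Determinant of the coordinate differences = (-110)·(-15) − (-110)·(-105) = -9900.
∂h/∂x = [(+2.5)·(-15) − (+1.3)·(-105)] / -9900 = -0.010000
∂h/∂y = [(-110)·(+1.3) − (-110)·(+2.5)] / -9900 = -0.01333
|∇h| = √(-0.010000² + -0.01333²) = 0.01666

0.017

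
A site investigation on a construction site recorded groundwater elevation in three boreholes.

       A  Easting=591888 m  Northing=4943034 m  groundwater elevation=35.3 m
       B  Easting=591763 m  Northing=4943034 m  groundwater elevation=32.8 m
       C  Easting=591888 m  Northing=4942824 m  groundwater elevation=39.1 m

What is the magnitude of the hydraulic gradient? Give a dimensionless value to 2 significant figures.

0.027

∂h/∂x = (32.8 − 35.3) / (591763 − 591888) = +0.02000
∂h/∂y = (39.1 − 35.3) / (4942824 − 4943034) = -0.01810
|∇h| = √(0.02000² + -0.01810²) = 0.02697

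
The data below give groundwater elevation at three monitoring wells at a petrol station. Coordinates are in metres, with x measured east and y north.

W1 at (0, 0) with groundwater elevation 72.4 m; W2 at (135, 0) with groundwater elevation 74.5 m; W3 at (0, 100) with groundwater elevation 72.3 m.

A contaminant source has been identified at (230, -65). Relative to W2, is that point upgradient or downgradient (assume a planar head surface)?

upgradient

∂h/∂x = (74.5 − 72.4) / (135 − 0) = +0.01556
∂h/∂y = (72.3 − 72.4) / (100 − 0) = -0.001000
Head at (230, -65) = 72.4 + (+0.01556)·(230) + (-0.001000)·(-65) = 76.04 m.
That is higher than the 74.5 m at W2, so the point is upgradient.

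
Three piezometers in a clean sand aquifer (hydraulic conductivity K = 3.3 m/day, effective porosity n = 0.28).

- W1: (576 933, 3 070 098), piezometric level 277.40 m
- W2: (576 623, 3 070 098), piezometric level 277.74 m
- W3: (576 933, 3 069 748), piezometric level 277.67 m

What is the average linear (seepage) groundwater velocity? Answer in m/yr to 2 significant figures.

5.8 m/yr

∂h/∂x = (277.74 − 277.40) / (576623 − 576933) = -0.001097
∂h/∂y = (277.67 − 277.40) / (3069748 − 3070098) = -0.0007714
|∇h| = √(-0.001097² + -0.0007714²) = 0.001341
Seepage velocity v = K·i/n = 3.3 × 0.001341 / 0.28 = 0.0158 m/day = 5.771 m/yr.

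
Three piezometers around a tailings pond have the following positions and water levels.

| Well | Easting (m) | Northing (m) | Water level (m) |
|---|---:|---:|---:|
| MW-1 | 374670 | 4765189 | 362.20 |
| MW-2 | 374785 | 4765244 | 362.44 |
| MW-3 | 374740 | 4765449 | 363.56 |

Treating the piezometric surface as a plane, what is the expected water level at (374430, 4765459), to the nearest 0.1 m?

363.8 m

Taking MW-1 as reference: MW-2−MW-1 = (115, 55, +0.24); MW-3−MW-1 = (70, 260, +1.36).
Solve a·Δx + b·Δy = Δh: det = 115·260 − 70·55 = 26050.
∂h/∂x = [(+0.24)·260 − (+1.36)·55] / 26050 = -0.0004760
∂h/∂y = [115·(+1.36) − 70·(+0.24)] / 26050 = +0.005359
h(374430, 4765459) = 362.20 + (-0.0004760)·(-240) + (+0.005359)·(270) = 362.20 +0.114 +1.447 = 363.761 m.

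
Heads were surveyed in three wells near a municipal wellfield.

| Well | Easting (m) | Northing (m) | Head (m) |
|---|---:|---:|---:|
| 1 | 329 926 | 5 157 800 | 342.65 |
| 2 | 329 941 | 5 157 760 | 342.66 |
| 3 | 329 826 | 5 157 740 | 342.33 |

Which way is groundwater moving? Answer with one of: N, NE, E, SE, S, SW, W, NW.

W

Taking 1 as reference: 2−1 = (15, -40, +0.01); 3−1 = (-100, -60, -0.32).
Solve a·Δx + b·Δy = Δh: det = 15·(-60) − (-100)·(-40) = -4900.
∂h/∂x = [(+0.01)·(-60) − (-0.32)·(-40)] / -4900 = +0.002735
∂h/∂y = [15·(-0.32) − (-100)·(+0.01)] / -4900 = +0.0007755
Flow = −∇h = (-0.002735 east, -0.0007755 north), which points west.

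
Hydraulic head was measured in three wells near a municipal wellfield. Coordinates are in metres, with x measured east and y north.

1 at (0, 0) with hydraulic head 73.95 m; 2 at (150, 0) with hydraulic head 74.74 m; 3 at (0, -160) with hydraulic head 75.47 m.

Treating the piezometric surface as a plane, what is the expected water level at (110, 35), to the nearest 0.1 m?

∂h/∂x = (74.74 − 73.95) / (150 − 0) = +0.005267
∂h/∂y = (75.47 − 73.95) / (-160 − 0) = -0.009500
h(110, 35) = 73.95 + (+0.005267)·(110) + (-0.009500)·(35) = 73.95 +0.579 -0.332 = 74.197 m.

74.2 m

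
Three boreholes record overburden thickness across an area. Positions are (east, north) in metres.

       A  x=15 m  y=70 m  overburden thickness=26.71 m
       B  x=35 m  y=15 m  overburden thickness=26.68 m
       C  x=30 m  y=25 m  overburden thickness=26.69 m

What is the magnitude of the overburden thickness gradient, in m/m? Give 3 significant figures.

With d = a·x + b·y + c and A as origin, the differences give:
  20·a + (-55)·b = -0.03
  15·a + (-45)·b = -0.02
Eliminate b (×(-45) and ×(-55), subtract): -75·a = 0.250 → a = ∂d/∂x = -0.003333
Back-substitute: b = ∂d/∂y = -0.0006667.
|∇f| = √(-0.003333² + -0.0006667²) = 0.003399 m/m

0.00340 m/m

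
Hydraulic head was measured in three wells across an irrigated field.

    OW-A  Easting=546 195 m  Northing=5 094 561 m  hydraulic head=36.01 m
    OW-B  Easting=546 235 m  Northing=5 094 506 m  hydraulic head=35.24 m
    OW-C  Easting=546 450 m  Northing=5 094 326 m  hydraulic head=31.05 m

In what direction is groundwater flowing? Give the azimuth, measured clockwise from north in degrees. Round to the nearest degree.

With h = a·x + b·y + c and OW-A as origin, the differences give:
  40·a + (-55)·b = -0.77
  255·a + (-235)·b = -4.96
Eliminate b (×(-235) and ×(-55), subtract): 4625·a = -91.850 → a = ∂h/∂x = -0.01986
Back-substitute: b = ∂h/∂y = -0.0004432.
Flow direction (−∇h) has components (+0.01986 E, +0.0004432 N).
Azimuth = atan2(E, N) = atan2(+0.01986, +0.0004432) = 88.7° ≈ 089°.

089°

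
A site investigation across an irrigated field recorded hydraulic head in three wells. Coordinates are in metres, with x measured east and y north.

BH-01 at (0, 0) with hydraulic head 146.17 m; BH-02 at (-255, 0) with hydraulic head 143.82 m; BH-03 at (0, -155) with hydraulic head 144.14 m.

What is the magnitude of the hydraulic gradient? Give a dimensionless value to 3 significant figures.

0.0160

∂h/∂x = (143.82 − 146.17) / (-255 − 0) = +0.009216
∂h/∂y = (144.14 − 146.17) / (-155 − 0) = +0.01310
|∇h| = √(0.009216² + 0.01310²) = 0.01602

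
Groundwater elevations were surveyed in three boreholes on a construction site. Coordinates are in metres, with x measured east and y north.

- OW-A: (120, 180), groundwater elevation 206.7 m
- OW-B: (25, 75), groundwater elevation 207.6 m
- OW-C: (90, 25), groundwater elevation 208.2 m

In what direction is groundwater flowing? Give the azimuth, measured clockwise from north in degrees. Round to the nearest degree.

Taking OW-A as reference: OW-B−OW-A = (-95, -105, +0.9); OW-C−OW-A = (-30, -155, +1.5).
Solve a·Δx + b·Δy = Δh: det = (-95)·(-155) − (-30)·(-105) = 11575.
∂h/∂x = [(+0.9)·(-155) − (+1.5)·(-105)] / 11575 = +0.001555
∂h/∂y = [(-95)·(+1.5) − (-30)·(+0.9)] / 11575 = -0.009978
Flow direction (−∇h) has components (-0.001555 E, +0.009978 N).
Azimuth = atan2(E, N) = atan2(-0.001555, +0.009978) = 351.1° ≈ 351°.

351°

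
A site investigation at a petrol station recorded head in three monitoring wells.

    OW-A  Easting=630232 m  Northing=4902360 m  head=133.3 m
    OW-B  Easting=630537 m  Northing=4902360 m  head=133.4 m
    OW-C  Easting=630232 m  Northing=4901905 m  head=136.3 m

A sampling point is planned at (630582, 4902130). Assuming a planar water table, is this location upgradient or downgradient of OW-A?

∂h/∂x = (133.4 − 133.3) / (630537 − 630232) = +0.0003279
∂h/∂y = (136.3 − 133.3) / (4901905 − 4902360) = -0.006593
Head at (630582, 4902130) = 133.3 + (+0.0003279)·(350) + (-0.006593)·(-230) = 134.93 m.
That is higher than the 133.3 m at OW-A, so the point is upgradient.

upgradient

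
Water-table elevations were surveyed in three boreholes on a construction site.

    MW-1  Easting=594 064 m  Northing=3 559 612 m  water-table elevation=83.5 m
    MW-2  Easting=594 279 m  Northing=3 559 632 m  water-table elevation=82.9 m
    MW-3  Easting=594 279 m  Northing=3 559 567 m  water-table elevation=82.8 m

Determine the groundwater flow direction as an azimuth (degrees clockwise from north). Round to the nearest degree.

118°

Differences from MW-1: to MW-2 (Δx, Δy, Δh) = (215, 20, -0.6); to MW-3 = (215, -45, -0.7).
Determinant of the coordinate differences = 215·(-45) − 215·20 = -13975.
∂h/∂x = [(-0.6)·(-45) − (-0.7)·20] / -13975 = -0.002934
∂h/∂y = [215·(-0.7) − 215·(-0.6)] / -13975 = +0.001538
Flow direction (−∇h) has components (+0.002934 E, -0.001538 N).
Azimuth = atan2(E, N) = atan2(+0.002934, -0.001538) = 117.7° ≈ 118°.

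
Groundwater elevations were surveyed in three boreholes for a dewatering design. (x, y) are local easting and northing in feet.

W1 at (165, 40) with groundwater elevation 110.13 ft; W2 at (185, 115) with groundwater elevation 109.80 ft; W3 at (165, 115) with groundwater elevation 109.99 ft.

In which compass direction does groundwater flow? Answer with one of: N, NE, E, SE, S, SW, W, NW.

Taking W1 as reference: W2−W1 = (20, 75, -0.33); W3−W1 = (0, 75, -0.14).
Determinant of the coordinate differences = 20·75 − 0·75 = 1500.
∂h/∂x = [(-0.33)·75 − (-0.14)·75] / 1500 = -0.009500
∂h/∂y = [20·(-0.14) − 0·(-0.33)] / 1500 = -0.001867
Flow = −∇h = (+0.009500 east, +0.001867 north), which points east.

E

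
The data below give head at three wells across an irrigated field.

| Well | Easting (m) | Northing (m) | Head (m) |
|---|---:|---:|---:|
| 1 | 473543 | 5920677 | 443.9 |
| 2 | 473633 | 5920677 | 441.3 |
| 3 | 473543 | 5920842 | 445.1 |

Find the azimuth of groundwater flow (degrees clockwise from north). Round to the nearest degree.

∂h/∂x = (441.3 − 443.9) / (473633 − 473543) = -0.02889
∂h/∂y = (445.1 − 443.9) / (5920842 − 5920677) = +0.007273
Flow direction (−∇h) has components (+0.02889 E, -0.007273 N).
Azimuth = atan2(E, N) = atan2(+0.02889, -0.007273) = 104.1° ≈ 104°.

104°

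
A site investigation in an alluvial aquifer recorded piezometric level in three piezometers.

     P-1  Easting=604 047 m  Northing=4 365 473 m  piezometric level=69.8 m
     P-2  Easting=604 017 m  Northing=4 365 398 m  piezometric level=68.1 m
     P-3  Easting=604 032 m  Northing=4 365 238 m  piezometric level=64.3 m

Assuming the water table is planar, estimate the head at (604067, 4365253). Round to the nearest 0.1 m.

64.6 m

Taking P-1 as reference: P-2−P-1 = (-30, -75, -1.7); P-3−P-1 = (-15, -235, -5.5).
Solve a·Δx + b·Δy = Δh: det = (-30)·(-235) − (-15)·(-75) = 5925.
∂h/∂x = [(-1.7)·(-235) − (-5.5)·(-75)] / 5925 = -0.002194
∂h/∂y = [(-30)·(-5.5) − (-15)·(-1.7)] / 5925 = +0.02354
h(604067, 4365253) = 69.8 + (-0.002194)·(20) + (+0.02354)·(-220) = 69.8 -0.044 -5.180 = 64.576 m.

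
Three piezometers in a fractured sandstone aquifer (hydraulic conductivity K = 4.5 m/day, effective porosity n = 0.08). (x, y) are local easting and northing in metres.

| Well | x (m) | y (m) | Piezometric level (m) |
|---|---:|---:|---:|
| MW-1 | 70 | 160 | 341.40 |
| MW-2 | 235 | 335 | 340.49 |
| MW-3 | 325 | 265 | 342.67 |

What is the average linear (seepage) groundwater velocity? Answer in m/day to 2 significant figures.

Taking MW-1 as reference: MW-2−MW-1 = (165, 175, -0.91); MW-3−MW-1 = (255, 105, +1.27).
Solve a·Δx + b·Δy = Δh: det = 165·105 − 255·175 = -27300.
∂h/∂x = [(-0.91)·105 − (+1.27)·175] / -27300 = +0.01164
∂h/∂y = [165·(+1.27) − 255·(-0.91)] / -27300 = -0.01618
|∇h| = √(0.01164² + -0.01618²) = 0.01993
Seepage velocity v = K·i/n = 4.5 × 0.01993 / 0.08 = 1.121 m/day.

1.1 m/day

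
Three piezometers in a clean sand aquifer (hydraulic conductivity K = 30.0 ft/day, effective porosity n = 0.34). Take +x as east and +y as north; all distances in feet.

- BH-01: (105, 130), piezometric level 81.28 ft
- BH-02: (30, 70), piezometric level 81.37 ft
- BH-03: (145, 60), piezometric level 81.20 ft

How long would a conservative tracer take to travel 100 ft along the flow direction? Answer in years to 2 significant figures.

Three-point gradient (reference BH-01): Δ to BH-02 = (-75, -60, +0.09), Δ to BH-03 = (40, -70, -0.08).
∂h/∂x = -0.001451, ∂h/∂y = +0.0003137 (det = 7650).
|∇h| = √(-0.001451² + 0.0003137²) = 0.001485
Seepage velocity v = K·i/n = 30.0 × 0.001485 / 0.34 = 0.131 ft/day.
t = 100 / 0.131 = 763.4 days = 2.09 years.

2.1 years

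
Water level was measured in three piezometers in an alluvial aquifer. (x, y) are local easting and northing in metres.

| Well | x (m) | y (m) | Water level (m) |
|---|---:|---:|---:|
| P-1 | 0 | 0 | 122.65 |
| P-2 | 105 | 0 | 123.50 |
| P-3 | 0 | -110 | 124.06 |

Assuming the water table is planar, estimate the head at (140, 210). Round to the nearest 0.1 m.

∂h/∂x = (123.50 − 122.65) / (105 − 0) = +0.008095
∂h/∂y = (124.06 − 122.65) / (-110 − 0) = -0.01282
h(140, 210) = 122.65 + (+0.008095)·(140) + (-0.01282)·(210) = 122.65 +1.133 -2.692 = 121.092 m.

121.1 m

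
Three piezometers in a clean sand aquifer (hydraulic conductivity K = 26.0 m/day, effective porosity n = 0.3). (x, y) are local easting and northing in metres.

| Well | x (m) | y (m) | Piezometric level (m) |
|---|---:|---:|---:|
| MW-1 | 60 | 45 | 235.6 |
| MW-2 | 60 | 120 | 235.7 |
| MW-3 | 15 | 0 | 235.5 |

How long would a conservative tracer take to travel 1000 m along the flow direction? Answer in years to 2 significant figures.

20 years

Three-point gradient (reference MW-1): Δ to MW-2 = (0, 75, +0.1), Δ to MW-3 = (-45, -45, -0.1).
∂h/∂x = +0.0008889, ∂h/∂y = +0.001333 (det = 3375).
|∇h| = √(0.0008889² + 0.001333²) = 0.001602
Seepage velocity v = K·i/n = 26.0 × 0.001602 / 0.3 = 0.1388 m/day.
t = 1000 / 0.1388 = 7205 days = 19.7 years.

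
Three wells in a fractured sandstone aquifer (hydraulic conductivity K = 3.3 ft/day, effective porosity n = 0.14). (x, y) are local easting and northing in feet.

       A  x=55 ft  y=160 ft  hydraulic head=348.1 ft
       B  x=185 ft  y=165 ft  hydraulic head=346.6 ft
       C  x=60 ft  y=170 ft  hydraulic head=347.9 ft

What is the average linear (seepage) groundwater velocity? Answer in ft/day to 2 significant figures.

0.43 ft/day

With h = a·x + b·y + c and A as origin, the differences give:
  130·a + 5·b = -1.5
  5·a + 10·b = -0.2
Eliminate b (×10 and ×5, subtract): 1275·a = -14.00 → a = ∂h/∂x = -0.01098
Back-substitute: b = ∂h/∂y = -0.01451.
|∇h| = √(-0.01098² + -0.01451²) = 0.0182
Seepage velocity v = K·i/n = 3.3 × 0.0182 / 0.14 = 0.429 ft/day.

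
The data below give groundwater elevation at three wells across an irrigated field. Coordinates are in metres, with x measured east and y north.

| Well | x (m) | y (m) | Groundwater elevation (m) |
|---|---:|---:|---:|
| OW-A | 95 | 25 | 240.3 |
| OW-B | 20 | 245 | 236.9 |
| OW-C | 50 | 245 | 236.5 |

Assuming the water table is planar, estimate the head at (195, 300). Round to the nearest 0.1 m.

233.5 m

Differences from OW-A: to OW-B (Δx, Δy, Δh) = (-75, 220, -3.4); to OW-C = (-45, 220, -3.8).
Determinant of the coordinate differences = (-75)·220 − (-45)·220 = -6600.
∂h/∂x = [(-3.4)·220 − (-3.8)·220] / -6600 = -0.01333
∂h/∂y = [(-75)·(-3.8) − (-45)·(-3.4)] / -6600 = -0.02000
h(195, 300) = 240.3 + (-0.01333)·(100) + (-0.02000)·(275) = 240.3 -1.333 -5.500 = 233.467 m.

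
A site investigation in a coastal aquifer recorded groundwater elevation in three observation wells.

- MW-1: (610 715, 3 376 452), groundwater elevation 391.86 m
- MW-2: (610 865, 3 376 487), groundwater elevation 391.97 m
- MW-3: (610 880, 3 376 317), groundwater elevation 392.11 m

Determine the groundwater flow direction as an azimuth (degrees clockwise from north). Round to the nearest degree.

309°

With h = a·x + b·y + c and MW-1 as origin, the differences give:
  150·a + 35·b = +0.11
  165·a + (-135)·b = +0.25
Eliminate b (×(-135) and ×35, subtract): -26025·a = -23.600 → a = ∂h/∂x = +0.0009068
Back-substitute: b = ∂h/∂y = -0.0007435.
Flow direction (−∇h) has components (-0.0009068 E, +0.0007435 N).
Azimuth = atan2(E, N) = atan2(-0.0009068, +0.0007435) = 309.3° ≈ 309°.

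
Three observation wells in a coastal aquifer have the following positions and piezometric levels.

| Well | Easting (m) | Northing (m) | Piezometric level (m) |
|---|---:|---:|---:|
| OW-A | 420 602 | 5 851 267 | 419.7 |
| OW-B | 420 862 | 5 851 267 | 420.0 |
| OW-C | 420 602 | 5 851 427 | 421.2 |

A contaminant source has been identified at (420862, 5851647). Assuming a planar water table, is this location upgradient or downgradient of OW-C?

∂h/∂x = (420.0 − 419.7) / (420862 − 420602) = +0.001154
∂h/∂y = (421.2 − 419.7) / (5851427 − 5851267) = +0.009375
Head at (420862, 5851647) = 419.7 + (+0.001154)·(260) + (+0.009375)·(380) = 423.56 m.
That is higher than the 421.2 m at OW-C, so the point is upgradient.

upgradient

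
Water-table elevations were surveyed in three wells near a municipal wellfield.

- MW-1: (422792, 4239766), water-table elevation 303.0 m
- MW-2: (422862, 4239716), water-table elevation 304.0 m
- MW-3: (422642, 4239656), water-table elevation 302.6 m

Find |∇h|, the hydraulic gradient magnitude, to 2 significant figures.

0.012

Differences from MW-1: to MW-2 (Δx, Δy, Δh) = (70, -50, +1.0); to MW-3 = (-150, -110, -0.4).
Determinant of the coordinate differences = 70·(-110) − (-150)·(-50) = -15200.
∂h/∂x = [(+1.0)·(-110) − (-0.4)·(-50)] / -15200 = +0.008553
∂h/∂y = [70·(-0.4) − (-150)·(+1.0)] / -15200 = -0.008026
|∇h| = √(0.008553² + -0.008026²) = 0.01173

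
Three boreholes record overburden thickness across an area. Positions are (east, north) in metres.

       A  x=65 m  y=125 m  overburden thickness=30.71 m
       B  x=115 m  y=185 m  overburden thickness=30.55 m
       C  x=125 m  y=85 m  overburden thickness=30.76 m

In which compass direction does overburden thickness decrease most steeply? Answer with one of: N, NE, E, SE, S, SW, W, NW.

Three-point gradient (reference A): Δ to B = (50, 60, -0.16), Δ to C = (60, -40, +0.05).
∂d/∂x = -0.0006071, ∂d/∂y = -0.002161 (det = -5600).
Steepest decrease is along −∇f = (+0.0006071 E, +0.002161 N) → north.

N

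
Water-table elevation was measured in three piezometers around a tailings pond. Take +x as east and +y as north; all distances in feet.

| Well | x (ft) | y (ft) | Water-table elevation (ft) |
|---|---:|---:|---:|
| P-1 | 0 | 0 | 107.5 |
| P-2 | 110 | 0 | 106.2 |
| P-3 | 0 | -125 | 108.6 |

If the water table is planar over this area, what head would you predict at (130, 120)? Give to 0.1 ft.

104.9 ft

∂h/∂x = (106.2 − 107.5) / (110 − 0) = -0.01182
∂h/∂y = (108.6 − 107.5) / (-125 − 0) = -0.008800
h(130, 120) = 107.5 + (-0.01182)·(130) + (-0.008800)·(120) = 107.5 -1.536 -1.056 = 104.908 ft.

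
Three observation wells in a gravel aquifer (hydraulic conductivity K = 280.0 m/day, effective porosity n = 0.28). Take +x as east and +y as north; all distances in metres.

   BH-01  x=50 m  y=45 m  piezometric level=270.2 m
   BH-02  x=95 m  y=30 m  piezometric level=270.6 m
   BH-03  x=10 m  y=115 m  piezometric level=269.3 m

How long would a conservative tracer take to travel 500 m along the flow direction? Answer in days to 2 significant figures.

45 days

Differences from BH-01: to BH-02 (Δx, Δy, Δh) = (45, -15, +0.4); to BH-03 = (-40, 70, -0.9).
Determinant of the coordinate differences = 45·70 − (-40)·(-15) = 2550.
∂h/∂x = [(+0.4)·70 − (-0.9)·(-15)] / 2550 = +0.005686
∂h/∂y = [45·(-0.9) − (-40)·(+0.4)] / 2550 = -0.009608
|∇h| = √(0.005686² + -0.009608²) = 0.01116
Seepage velocity v = K·i/n = 280.0 × 0.01116 / 0.28 = 11.16 m/day.
t = 500 / 11.16 = 44.8 days.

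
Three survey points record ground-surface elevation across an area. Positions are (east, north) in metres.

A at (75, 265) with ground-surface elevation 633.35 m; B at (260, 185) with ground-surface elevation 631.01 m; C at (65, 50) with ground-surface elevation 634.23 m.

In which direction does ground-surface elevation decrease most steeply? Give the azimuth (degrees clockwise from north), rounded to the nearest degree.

With z = a·x + b·y + c and A as origin, the differences give:
  185·a + (-80)·b = -2.34
  (-10)·a + (-215)·b = +0.88
Eliminate b (×(-215) and ×(-80), subtract): -40575·a = 573.500 → a = ∂z/∂x = -0.01413
Back-substitute: b = ∂z/∂y = -0.003436.
Steepest decrease is along −∇f: components (+0.01413 E, +0.003436 N).
Azimuth = atan2(+0.01413, +0.003436) = 76.3° ≈ 076°.

076°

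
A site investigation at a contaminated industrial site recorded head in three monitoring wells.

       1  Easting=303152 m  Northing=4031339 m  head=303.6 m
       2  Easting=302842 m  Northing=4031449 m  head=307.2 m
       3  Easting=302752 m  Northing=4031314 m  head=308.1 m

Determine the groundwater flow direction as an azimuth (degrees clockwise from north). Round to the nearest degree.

Taking 1 as reference: 2−1 = (-310, 110, +3.6); 3−1 = (-400, -25, +4.5).
Solve a·Δx + b·Δy = Δh: det = (-310)·(-25) − (-400)·110 = 51750.
∂h/∂x = [(+3.6)·(-25) − (+4.5)·110] / 51750 = -0.01130
∂h/∂y = [(-310)·(+4.5) − (-400)·(+3.6)] / 51750 = +0.0008696
Flow direction (−∇h) has components (+0.01130 E, -0.0008696 N).
Azimuth = atan2(E, N) = atan2(+0.01130, -0.0008696) = 94.4° ≈ 094°.

094°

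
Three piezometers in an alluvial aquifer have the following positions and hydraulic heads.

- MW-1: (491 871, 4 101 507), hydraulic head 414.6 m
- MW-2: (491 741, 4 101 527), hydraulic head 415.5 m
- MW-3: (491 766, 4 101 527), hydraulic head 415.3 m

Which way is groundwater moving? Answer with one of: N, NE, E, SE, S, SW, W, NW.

Differences from MW-1: to MW-2 (Δx, Δy, Δh) = (-130, 20, +0.9); to MW-3 = (-105, 20, +0.7).
Solve a·Δx + b·Δy = Δh: det = (-130)·20 − (-105)·20 = -500.
∂h/∂x = [(+0.9)·20 − (+0.7)·20] / -500 = -0.008000
∂h/∂y = [(-130)·(+0.7) − (-105)·(+0.9)] / -500 = -0.007000
Flow = −∇h = (+0.008000 east, +0.007000 north), which points northeast.

NE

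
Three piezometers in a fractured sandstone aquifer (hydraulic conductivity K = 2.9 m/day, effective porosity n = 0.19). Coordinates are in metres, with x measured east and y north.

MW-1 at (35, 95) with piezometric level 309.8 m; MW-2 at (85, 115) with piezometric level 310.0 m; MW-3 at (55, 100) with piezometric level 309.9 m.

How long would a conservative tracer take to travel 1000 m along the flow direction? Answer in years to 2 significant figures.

Three-point gradient (reference MW-1): Δ to MW-2 = (50, 20, +0.2), Δ to MW-3 = (20, 5, +0.1).
∂h/∂x = +0.006667, ∂h/∂y = -0.006667 (det = -150).
|∇h| = √(0.006667² + -0.006667²) = 0.009429
Seepage velocity v = K·i/n = 2.9 × 0.009429 / 0.19 = 0.1439 m/day.
t = 1000 / 0.1439 = 6949 days = 19 years.

19 years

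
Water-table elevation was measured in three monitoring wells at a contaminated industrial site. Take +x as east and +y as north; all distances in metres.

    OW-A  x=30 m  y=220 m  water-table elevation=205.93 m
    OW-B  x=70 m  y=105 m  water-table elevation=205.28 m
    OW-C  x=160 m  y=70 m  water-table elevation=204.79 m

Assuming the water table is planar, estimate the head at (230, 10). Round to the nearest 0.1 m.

204.3 m

Differences from OW-A: to OW-B (Δx, Δy, Δh) = (40, -115, -0.65); to OW-C = (130, -150, -1.14).
Solve a·Δx + b·Δy = Δh: det = 40·(-150) − 130·(-115) = 8950.
∂h/∂x = [(-0.65)·(-150) − (-1.14)·(-115)] / 8950 = -0.003754
∂h/∂y = [40·(-1.14) − 130·(-0.65)] / 8950 = +0.004346
h(230, 10) = 205.93 + (-0.003754)·(200) + (+0.004346)·(-210) = 205.93 -0.751 -0.913 = 204.266 m.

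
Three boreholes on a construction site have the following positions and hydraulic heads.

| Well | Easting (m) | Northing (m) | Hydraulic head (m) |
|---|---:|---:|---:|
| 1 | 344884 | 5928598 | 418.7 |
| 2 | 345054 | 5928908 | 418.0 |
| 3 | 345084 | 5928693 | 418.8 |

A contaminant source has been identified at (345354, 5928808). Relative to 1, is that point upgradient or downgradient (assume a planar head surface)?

upgradient

Differences from 1: to 2 (Δx, Δy, Δh) = (170, 310, -0.7); to 3 = (200, 95, +0.1).
Solve a·Δx + b·Δy = Δh: det = 170·95 − 200·310 = -45850.
∂h/∂x = [(-0.7)·95 − (+0.1)·310] / -45850 = +0.002126
∂h/∂y = [170·(+0.1) − 200·(-0.7)] / -45850 = -0.003424
Head at (345354, 5928808) = 418.7 + (+0.002126)·(470) + (-0.003424)·(210) = 418.98 m.
That is higher than the 418.7 m at 1, so the point is upgradient.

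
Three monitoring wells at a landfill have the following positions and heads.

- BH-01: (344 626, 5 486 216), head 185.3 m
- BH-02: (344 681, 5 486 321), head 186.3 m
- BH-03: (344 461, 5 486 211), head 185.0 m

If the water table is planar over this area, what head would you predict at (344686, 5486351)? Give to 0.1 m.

Taking BH-01 as reference: BH-02−BH-01 = (55, 105, +1.0); BH-03−BH-01 = (-165, -5, -0.3).
Solve a·Δx + b·Δy = Δh: det = 55·(-5) − (-165)·105 = 17050.
∂h/∂x = [(+1.0)·(-5) − (-0.3)·105] / 17050 = +0.001554
∂h/∂y = [55·(-0.3) − (-165)·(+1.0)] / 17050 = +0.008710
h(344686, 5486351) = 185.3 + (+0.001554)·(60) + (+0.008710)·(135) = 185.3 +0.093 +1.176 = 186.569 m.

186.6 m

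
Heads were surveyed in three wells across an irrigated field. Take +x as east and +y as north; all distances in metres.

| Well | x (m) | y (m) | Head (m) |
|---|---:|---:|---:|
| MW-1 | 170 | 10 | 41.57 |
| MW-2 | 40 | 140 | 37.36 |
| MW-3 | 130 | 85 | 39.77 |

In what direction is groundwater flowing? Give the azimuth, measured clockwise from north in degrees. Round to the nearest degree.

309°

With h = a·x + b·y + c and MW-1 as origin, the differences give:
  (-130)·a + 130·b = -4.21
  (-40)·a + 75·b = -1.80
Eliminate b (×75 and ×130, subtract): -4550·a = -81.750 → a = ∂h/∂x = +0.01797
Back-substitute: b = ∂h/∂y = -0.01442.
Flow direction (−∇h) has components (-0.01797 E, +0.01442 N).
Azimuth = atan2(E, N) = atan2(-0.01797, +0.01442) = 308.7° ≈ 309°.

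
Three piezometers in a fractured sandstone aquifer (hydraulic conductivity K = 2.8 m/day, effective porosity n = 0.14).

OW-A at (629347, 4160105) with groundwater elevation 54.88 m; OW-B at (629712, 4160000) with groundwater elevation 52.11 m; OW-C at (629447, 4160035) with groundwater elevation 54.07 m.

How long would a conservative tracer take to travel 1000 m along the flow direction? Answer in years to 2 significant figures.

Taking OW-A as reference: OW-B−OW-A = (365, -105, -2.77); OW-C−OW-A = (100, -70, -0.81).
Solve a·Δx + b·Δy = Δh: det = 365·(-70) − 100·(-105) = -15050.
∂h/∂x = [(-2.77)·(-70) − (-0.81)·(-105)] / -15050 = -0.007233
∂h/∂y = [365·(-0.81) − 100·(-2.77)] / -15050 = +0.001239
|∇h| = √(-0.007233² + 0.001239²) = 0.007338
Seepage velocity v = K·i/n = 2.8 × 0.007338 / 0.14 = 0.1468 m/day.
t = 1000 / 0.1468 = 6812 days = 18.7 years.

19 years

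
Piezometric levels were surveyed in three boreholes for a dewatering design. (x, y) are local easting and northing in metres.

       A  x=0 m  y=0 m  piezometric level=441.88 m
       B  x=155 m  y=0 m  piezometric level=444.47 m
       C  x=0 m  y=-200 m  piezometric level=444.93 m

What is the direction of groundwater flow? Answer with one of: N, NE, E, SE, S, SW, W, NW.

NW

∂h/∂x = (444.47 − 441.88) / (155 − 0) = +0.01671
∂h/∂y = (444.93 − 441.88) / (-200 − 0) = -0.01525
Flow = −∇h = (-0.01671 east, +0.01525 north), which points northwest.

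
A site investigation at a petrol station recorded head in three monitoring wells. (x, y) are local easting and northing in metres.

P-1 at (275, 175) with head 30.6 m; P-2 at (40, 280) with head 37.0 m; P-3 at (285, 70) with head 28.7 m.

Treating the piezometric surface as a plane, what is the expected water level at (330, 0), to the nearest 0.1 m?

Differences from P-1: to P-2 (Δx, Δy, Δh) = (-235, 105, +6.4); to P-3 = (10, -105, -1.9).
Solve a·Δx + b·Δy = Δh: det = (-235)·(-105) − 10·105 = 23625.
∂h/∂x = [(+6.4)·(-105) − (-1.9)·105] / 23625 = -0.02000
∂h/∂y = [(-235)·(-1.9) − 10·(+6.4)] / 23625 = +0.01619
h(330, 0) = 30.6 + (-0.02000)·(55) + (+0.01619)·(-175) = 30.6 -1.100 -2.833 = 26.667 m.

26.7 m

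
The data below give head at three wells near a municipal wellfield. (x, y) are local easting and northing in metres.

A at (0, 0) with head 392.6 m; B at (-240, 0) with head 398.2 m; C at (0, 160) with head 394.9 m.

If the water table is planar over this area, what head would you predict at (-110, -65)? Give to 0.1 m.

∂h/∂x = (398.2 − 392.6) / (-240 − 0) = -0.02333
∂h/∂y = (394.9 − 392.6) / (160 − 0) = +0.01437
h(-110, -65) = 392.6 + (-0.02333)·(-110) + (+0.01437)·(-65) = 392.6 +2.567 -0.934 = 394.232 m.

394.2 m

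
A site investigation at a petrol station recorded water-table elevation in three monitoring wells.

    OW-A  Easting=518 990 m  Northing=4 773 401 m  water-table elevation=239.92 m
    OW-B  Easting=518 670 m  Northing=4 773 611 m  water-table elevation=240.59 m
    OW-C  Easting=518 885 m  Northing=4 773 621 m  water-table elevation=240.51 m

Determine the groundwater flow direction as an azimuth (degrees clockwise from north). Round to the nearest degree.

169°

With h = a·x + b·y + c and OW-A as origin, the differences give:
  (-320)·a + 210·b = +0.67
  (-105)·a + 220·b = +0.59
Eliminate b (×220 and ×210, subtract): -48350·a = 23.500 → a = ∂h/∂x = -0.0004860
Back-substitute: b = ∂h/∂y = +0.002450.
Flow direction (−∇h) has components (+0.0004860 E, -0.002450 N).
Azimuth = atan2(E, N) = atan2(+0.0004860, -0.002450) = 168.8° ≈ 169°.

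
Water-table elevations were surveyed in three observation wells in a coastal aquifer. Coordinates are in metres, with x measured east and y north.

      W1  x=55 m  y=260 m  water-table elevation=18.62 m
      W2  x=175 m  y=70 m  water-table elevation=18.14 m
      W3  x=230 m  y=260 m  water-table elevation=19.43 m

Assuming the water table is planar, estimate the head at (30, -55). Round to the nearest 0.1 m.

Three-point gradient (reference W1): Δ to W2 = (120, -190, -0.48), Δ to W3 = (175, 0, +0.81).
∂h/∂x = +0.004629, ∂h/∂y = +0.005450 (det = 33250).
h(30, -55) = 18.62 + (+0.004629)·(-25) + (+0.005450)·(-315) = 18.62 -0.116 -1.717 = 16.788 m.

16.8 m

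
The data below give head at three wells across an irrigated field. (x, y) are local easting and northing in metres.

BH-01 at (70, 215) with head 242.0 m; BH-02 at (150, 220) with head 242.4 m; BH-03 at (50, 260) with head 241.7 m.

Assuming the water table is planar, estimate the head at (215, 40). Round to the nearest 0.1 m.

243.5 m

Differences from BH-01: to BH-02 (Δx, Δy, Δh) = (80, 5, +0.4); to BH-03 = (-20, 45, -0.3).
Determinant of the coordinate differences = 80·45 − (-20)·5 = 3700.
∂h/∂x = [(+0.4)·45 − (-0.3)·5] / 3700 = +0.005270
∂h/∂y = [80·(-0.3) − (-20)·(+0.4)] / 3700 = -0.004324
h(215, 40) = 242.0 + (+0.005270)·(145) + (-0.004324)·(-175) = 242.0 +0.764 +0.757 = 243.521 m.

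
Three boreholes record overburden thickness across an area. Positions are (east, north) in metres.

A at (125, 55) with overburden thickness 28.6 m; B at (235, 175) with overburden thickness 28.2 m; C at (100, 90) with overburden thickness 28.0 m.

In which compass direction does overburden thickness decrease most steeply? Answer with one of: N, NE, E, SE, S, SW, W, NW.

NW

Taking A as reference: B−A = (110, 120, -0.4); C−A = (-25, 35, -0.6).
Solve a·Δx + b·Δy = Δd: det = 110·35 − (-25)·120 = 6850.
∂d/∂x = [(-0.4)·35 − (-0.6)·120] / 6850 = +0.008467
∂d/∂y = [110·(-0.6) − (-25)·(-0.4)] / 6850 = -0.01109
Steepest decrease is along −∇f = (-0.008467 E, +0.01109 N) → northwest.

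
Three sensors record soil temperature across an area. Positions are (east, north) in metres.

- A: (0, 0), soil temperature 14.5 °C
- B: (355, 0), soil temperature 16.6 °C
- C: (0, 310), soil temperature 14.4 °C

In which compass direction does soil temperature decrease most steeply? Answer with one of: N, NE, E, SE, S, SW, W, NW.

W

∂T/∂x = (16.6 − 14.5) / (355 − 0) = +0.005915
∂T/∂y = (14.4 − 14.5) / (310 − 0) = -0.0003226
Steepest decrease is along −∇f = (-0.005915 E, +0.0003226 N) → west.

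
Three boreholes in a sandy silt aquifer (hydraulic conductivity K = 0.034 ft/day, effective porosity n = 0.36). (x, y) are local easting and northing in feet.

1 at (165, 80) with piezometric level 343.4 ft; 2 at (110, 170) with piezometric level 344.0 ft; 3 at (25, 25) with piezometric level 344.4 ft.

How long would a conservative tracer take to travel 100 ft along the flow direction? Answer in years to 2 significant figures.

Differences from 1: to 2 (Δx, Δy, Δh) = (-55, 90, +0.6); to 3 = (-140, -55, +1.0).
Determinant of the coordinate differences = (-55)·(-55) − (-140)·90 = 15625.
∂h/∂x = [(+0.6)·(-55) − (+1.0)·90] / 15625 = -0.007872
∂h/∂y = [(-55)·(+1.0) − (-140)·(+0.6)] / 15625 = +0.001856
|∇h| = √(-0.007872² + 0.001856²) = 0.008088
Seepage velocity v = K·i/n = 0.034 × 0.008088 / 0.36 = 0.0007639 ft/day.
t = 100 / 0.0007639 = 1.309e+05 days = 358 years.

360 years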